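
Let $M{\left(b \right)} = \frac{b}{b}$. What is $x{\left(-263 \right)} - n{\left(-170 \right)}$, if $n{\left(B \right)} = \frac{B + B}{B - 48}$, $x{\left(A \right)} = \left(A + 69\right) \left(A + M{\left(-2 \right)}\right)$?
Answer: $\frac{5540082}{109} \approx 50826.0$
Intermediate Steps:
$M{\left(b \right)} = 1$
$x{\left(A \right)} = \left(1 + A\right) \left(69 + A\right)$ ($x{\left(A \right)} = \left(A + 69\right) \left(A + 1\right) = \left(69 + A\right) \left(1 + A\right) = \left(1 + A\right) \left(69 + A\right)$)
$n{\left(B \right)} = \frac{2 B}{-48 + B}$
$x{\left(-263 \right)} - n{\left(-170 \right)} = \left(69 + \left(-263\right)^{2} + 70 \left(-263\right)\right) - 2 \left(-170\right) \frac{1}{-48 - 170} = \left(69 + 69169 - 18410\right) - 2 \left(-170\right) \frac{1}{-218} = 50828 - 2 \left(-170\right) \left(- \frac{1}{218}\right) = 50828 - \frac{170}{109} = \frac{5540082}{109}$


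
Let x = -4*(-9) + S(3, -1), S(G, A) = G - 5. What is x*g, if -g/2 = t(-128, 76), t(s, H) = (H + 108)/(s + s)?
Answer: 391/8 ≈ 48.875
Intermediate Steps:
t(s, H) = (108 + H)/(2*s) (t(s, H) = (108 + H)/((2*s)) = (108 + H)*(1/(2*s)) = (108 + H)/(2*s))
S(G, A) = -5 + G
g = 23/16 (g = -(108 + 76)/(-128) = -(-1)*184/128 = -2*(-23/32) = 23/16 ≈ 1.4375)
x = 34 (x = -4*(-9) + (-5 + 3) = 36 - 2 = 34)
x*g = 34*(23/16) = 391/8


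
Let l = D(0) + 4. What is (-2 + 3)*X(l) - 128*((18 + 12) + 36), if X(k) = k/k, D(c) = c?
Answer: -8447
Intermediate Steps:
l = 4 (l = 0 + 4 = 4)
X(k) = 1
(-2 + 3)*X(l) - 128*((18 + 12) + 36) = (-2 + 3)*1 - 128*((18 + 12) + 36) = 1*1 - 128*(30 + 36) = 1 - 128*66 = 1 - 8448 = -8447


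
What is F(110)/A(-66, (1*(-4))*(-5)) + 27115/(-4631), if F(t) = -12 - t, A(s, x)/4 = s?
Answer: -299699/55572 ≈ -5.3930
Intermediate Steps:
A(s, x) = 4*s
F(110)/A(-66, (1*(-4))*(-5)) + 27115/(-4631) = (-12 - 1*110)/((4*(-66))) + 27115/(-4631) = (-12 - 110)/(-264) + 27115*(-1/4631) = -122*(-1/264) - 2465/421 = 61/132 - 2465/421 = -299699/55572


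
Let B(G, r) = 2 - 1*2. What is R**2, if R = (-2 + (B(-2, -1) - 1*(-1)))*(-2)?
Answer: 4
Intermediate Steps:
B(G, r) = 0 (B(G, r) = 2 - 2 = 0)
R = 2 (R = (-2 + (0 - 1*(-1)))*(-2) = (-2 + (0 + 1))*(-2) = (-2 + 1)*(-2) = -1*(-2) = 2)
R**2 = 2**2 = 4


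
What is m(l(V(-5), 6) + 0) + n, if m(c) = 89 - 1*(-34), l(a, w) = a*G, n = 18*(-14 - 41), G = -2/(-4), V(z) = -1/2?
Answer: -867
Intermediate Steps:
V(z) = -½ (V(z) = -1*½ = -½)
G = ½ (G = -2*(-¼) = ½ ≈ 0.50000)
n = -990 (n = 18*(-55) = -990)
l(a, w) = a/2 (l(a, w) = a*(½) = a/2)
m(c) = 123 (m(c) = 89 + 34 = 123)
m(l(V(-5), 6) + 0) + n = 123 - 990 = -867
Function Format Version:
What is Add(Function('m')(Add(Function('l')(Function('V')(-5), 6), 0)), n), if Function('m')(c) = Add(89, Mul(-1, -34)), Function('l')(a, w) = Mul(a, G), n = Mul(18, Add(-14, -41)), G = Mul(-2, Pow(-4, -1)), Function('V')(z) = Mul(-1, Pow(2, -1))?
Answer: -867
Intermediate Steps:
Function('V')(z) = Rational(-1, 2) (Function('V')(z) = Mul(-1, Rational(1, 2)) = Rational(-1, 2))
G = Rational(1, 2) (G = Mul(-2, Rational(-1, 4)) = Rational(1, 2) ≈ 0.50000)
n = -990 (n = Mul(18, -55) = -990)
Function('l')(a, w) = Mul(Rational(1, 2), a) (Function('l')(a, w) = Mul(a, Rational(1, 2)) = Mul(Rational(1, 2), a))
Function('m')(c) = 123 (Function('m')(c) = Add(89, 34) = 123)
Add(Function('m')(Add(Function('l')(Function('V')(-5), 6), 0)), n) = Add(123, -990) = -867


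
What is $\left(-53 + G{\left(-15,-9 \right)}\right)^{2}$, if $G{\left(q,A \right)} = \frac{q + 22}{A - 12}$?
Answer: $\frac{25600}{9} \approx 2844.4$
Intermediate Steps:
$G{\left(q,A \right)} = \frac{22 + q}{-12 + A}$ ($G{\left(q,A \right)} = \frac{22 + q}{A - 12} = \frac{22 + q}{-12 + A}$)
$\left(-53 + G{\left(-15,-9 \right)}\right)^{2} = \left(-53 + \frac{22 - 15}{-12 - 9}\right)^{2} = \left(-53 + \frac{1}{-21} \cdot 7\right)^{2} = \left(-53 - \frac{1}{3}\right)^{2} = \left(- \frac{160}{3}\right)^{2} = \frac{25600}{9}$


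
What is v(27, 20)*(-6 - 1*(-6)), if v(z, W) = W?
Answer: 0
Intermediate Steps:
v(27, 20)*(-6 - 1*(-6)) = 20*(-6 - 1*(-6)) = 20*(-6 + 6) = 20*0 = 0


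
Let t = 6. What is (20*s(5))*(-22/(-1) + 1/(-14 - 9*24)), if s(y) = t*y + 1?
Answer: 1882165/138 ≈ 13639.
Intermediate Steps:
s(y) = 1 + 6*y (s(y) = 6*y + 1 = 1 + 6*y)
(20*s(5))*(-22/(-1) + 1/(-14 - 9*24)) = (20*(1 + 6*5))*(-22/(-1) + 1/(-14 - 9*24)) = (20*(1 + 30))*(-22*(-1) + (1/24)/(-23)) = (20*31)*(22 - 1/23*1/24) = 620*(22 - 1/552) = 620*(12143/552) = 1882165/138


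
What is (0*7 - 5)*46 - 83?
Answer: -313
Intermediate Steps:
(0*7 - 5)*46 - 83 = (0 - 5)*46 - 83 = -5*46 - 83 = -230 - 83 = -313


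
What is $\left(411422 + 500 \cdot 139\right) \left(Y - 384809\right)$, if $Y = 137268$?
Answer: $-119047912802$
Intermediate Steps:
$\left(411422 + 500 \cdot 139\right) \left(Y - 384809\right) = \left(411422 + 500 \cdot 139\right) \left(137268 - 384809\right) = \left(411422 + 69500\right) \left(-247541\right) = 480922 \left(-247541\right) = -119047912802$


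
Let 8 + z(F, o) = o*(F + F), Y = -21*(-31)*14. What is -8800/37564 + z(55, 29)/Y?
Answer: 4915681/42794787 ≈ 0.11487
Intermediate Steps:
Y = 9114 (Y = 651*14 = 9114)
z(F, o) = -8 + 2*F*o (z(F, o) = -8 + o*(F + F) = -8 + o*(2*F) = -8 + 2*F*o)
-8800/37564 + z(55, 29)/Y = -8800/37564 + (-8 + 2*55*29)/9114 = -8800*1/37564 + (-8 + 3190)*(1/9114) = -2200/9391 + 3182*(1/9114) = -2200/9391 + 1591/4557 = 4915681/42794787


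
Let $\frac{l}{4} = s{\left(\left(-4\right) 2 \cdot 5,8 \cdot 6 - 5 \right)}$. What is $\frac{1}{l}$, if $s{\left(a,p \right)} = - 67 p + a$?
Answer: $- \frac{1}{11684} \approx -8.5587 \cdot 10^{-5}$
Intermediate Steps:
$s{\left(a,p \right)} = a - 67 p$
$l = -11684$ ($l = 4 \left(\left(-4\right) 2 \cdot 5 - 67 \left(8 \cdot 6 - 5\right)\right) = 4 \left(\left(-8\right) 5 - 67 \left(48 - 5\right)\right) = 4 \left(-40 - 2881\right) = 4 \left(-2921\right) = -11684$)
$\frac{1}{l} = \frac{1}{-11684} = - \frac{1}{11684}$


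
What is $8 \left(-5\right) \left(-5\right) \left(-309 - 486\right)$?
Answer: $-159000$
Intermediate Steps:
$8 \left(-5\right) \left(-5\right) \left(-309 - 486\right) = \left(-40\right) \left(-5\right) \left(-795\right) = 200 \left(-795\right) = -159000$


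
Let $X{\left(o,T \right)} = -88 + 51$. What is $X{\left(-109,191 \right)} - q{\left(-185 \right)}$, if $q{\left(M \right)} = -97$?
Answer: $60$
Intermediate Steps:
$X{\left(o,T \right)} = -37$
$X{\left(-109,191 \right)} - q{\left(-185 \right)} = -37 - -97 = -37 + 97 = 60$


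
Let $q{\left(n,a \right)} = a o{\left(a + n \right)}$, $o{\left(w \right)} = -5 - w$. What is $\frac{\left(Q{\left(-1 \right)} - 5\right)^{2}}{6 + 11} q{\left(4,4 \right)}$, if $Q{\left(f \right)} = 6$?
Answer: $- \frac{52}{17} \approx -3.0588$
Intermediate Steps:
$q{\left(n,a \right)} = a \left(-5 - a - n\right)$ ($q{\left(n,a \right)} = a \left(-5 - \left(a + n\right)\right) = a \left(-5 - a - n\right)$)
$\frac{\left(Q{\left(-1 \right)} - 5\right)^{2}}{6 + 11} q{\left(4,4 \right)} = \frac{\left(6 - 5\right)^{2}}{6 + 11} \left(\left(-1\right) 4 \left(5 + 4 + 4\right)\right) = \frac{1^{2}}{17} \left(\left(-1\right) 4 \cdot 13\right) = 1 \cdot \frac{1}{17} \left(-52\right) = \frac{1}{17} \left(-52\right) = - \frac{52}{17}$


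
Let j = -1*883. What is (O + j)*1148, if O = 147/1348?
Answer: -341569319/337 ≈ -1.0136e+6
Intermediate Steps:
O = 147/1348 (O = 147*(1/1348) = 147/1348 ≈ 0.10905)
j = -883
(O + j)*1148 = (147/1348 - 883)*1148 = -1190137/1348*1148 = -341569319/337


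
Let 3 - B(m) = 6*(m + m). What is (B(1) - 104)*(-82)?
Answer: 9266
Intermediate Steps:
B(m) = 3 - 12*m (B(m) = 3 - 6*(m + m) = 3 - 6*2*m = 3 - 12*m)
(B(1) - 104)*(-82) = ((3 - 12*1) - 104)*(-82) = ((3 - 12) - 104)*(-82) = (-9 - 104)*(-82) = -113*(-82) = 9266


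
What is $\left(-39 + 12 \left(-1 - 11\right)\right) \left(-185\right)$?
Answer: $33855$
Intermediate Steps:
$\left(-39 + 12 \left(-1 - 11\right)\right) \left(-185\right) = \left(-39 + 12 \left(-12\right)\right) \left(-185\right) = \left(-39 - 144\right) \left(-185\right) = \left(-183\right) \left(-185\right) = 33855$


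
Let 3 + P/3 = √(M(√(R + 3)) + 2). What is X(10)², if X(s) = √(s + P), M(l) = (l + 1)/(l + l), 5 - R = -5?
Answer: 1 + 3*√(1690 + 26*√13)/26 ≈ 5.8732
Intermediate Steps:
R = 10 (R = 5 - 1*(-5) = 5 + 5 = 10)
M(l) = (1 + l)/(2*l) (M(l) = (1 + l)/((2*l)) = (1 + l)*(1/(2*l)) = (1 + l)/(2*l))
P = -9 + 3*√(2 + √13*(1 + √13)/26) (P = -9 + 3*√((1 + √(10 + 3))/(2*(√(10 + 3))) + 2) = -9 + 3*√((1 + √13)/(2*(√13)) + 2) = -9 + 3*√((√13/13)*(1 + √13)/2 + 2) = -9 + 3*√(√13*(1 + √13)/26 + 2) = -9 + 3*√(2 + √13*(1 + √13)/26) ≈ -4.1268)
X(s) = √(-9 + s + 3*√(1690 + 26*√13)/26) (X(s) = √(s + (-9 + 3*√(1690 + 26*√13)/26)) = √(-9 + s + 3*√(1690 + 26*√13)/26))
X(10)² = (√(-6084 + 676*10 + 78*√26*√(65 + √13))/26)² = (√(-6084 + 6760 + 78*√26*√(65 + √13))/26)² = (√(676 + 78*√26*√(65 + √13))/26)² = 1 + 3*√26*√(65 + √13)/26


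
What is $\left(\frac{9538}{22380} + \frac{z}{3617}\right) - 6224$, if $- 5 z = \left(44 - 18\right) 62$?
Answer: $- \frac{251897965703}{40474230} \approx -6223.7$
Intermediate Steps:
$z = - \frac{1612}{5}$ ($z = - \frac{\left(44 - 18\right) 62}{5} = - \frac{26 \cdot 62}{5} = \left(- \frac{1}{5}\right) 1612 = - \frac{1612}{5} \approx -322.4$)
$\left(\frac{9538}{22380} + \frac{z}{3617}\right) - 6224 = \left(\frac{9538}{22380} - \frac{1612}{5 \cdot 3617}\right) - 6224 = \left(9538 \cdot \frac{1}{22380} - \frac{1612}{18085}\right) - 6224 = \left(\frac{4769}{11190} - \frac{1612}{18085}\right) - 6224 = \frac{13641817}{40474230} - 6224 = - \frac{251897965703}{40474230}$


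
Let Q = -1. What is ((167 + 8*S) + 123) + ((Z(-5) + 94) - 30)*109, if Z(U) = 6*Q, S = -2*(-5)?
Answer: 6692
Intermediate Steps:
S = 10
Z(U) = -6 (Z(U) = 6*(-1) = -6)
((167 + 8*S) + 123) + ((Z(-5) + 94) - 30)*109 = ((167 + 8*10) + 123) + ((-6 + 94) - 30)*109 = ((167 + 80) + 123) + (88 - 30)*109 = (247 + 123) + 58*109 = 370 + 6322 = 6692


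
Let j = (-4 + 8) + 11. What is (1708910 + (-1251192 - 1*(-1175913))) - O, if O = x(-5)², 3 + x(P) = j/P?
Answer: 1633595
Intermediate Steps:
j = 15 (j = 4 + 11 = 15)
x(P) = -3 + 15/P
O = 36 (O = (-3 + 15/(-5))² = (-3 + 15*(-⅕))² = (-3 - 3)² = (-6)² = 36)
(1708910 + (-1251192 - 1*(-1175913))) - O = (1708910 + (-1251192 - 1*(-1175913))) - 1*36 = (1708910 + (-1251192 + 1175913)) - 36 = (1708910 - 75279) - 36 = 1633631 - 36 = 1633595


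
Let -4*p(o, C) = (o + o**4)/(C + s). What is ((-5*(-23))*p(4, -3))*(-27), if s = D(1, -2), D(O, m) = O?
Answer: -201825/2 ≈ -1.0091e+5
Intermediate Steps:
s = 1
p(o, C) = -(o + o**4)/(4*(1 + C)) (p(o, C) = -(o + o**4)/(4*(C + 1)) = -(o + o**4)/(4*(1 + C)))
((-5*(-23))*p(4, -3))*(-27) = ((-5*(-23))*((-1*4 - 1*4**4)/(4 + 4*(-3))))*(-27) = (115*((-4 - 1*256)/(4 - 12)))*(-27) = (115*((-4 - 256)/(-8)))*(-27) = (115*(-1/8*(-260)))*(-27) = (115*(65/2))*(-27) = (7475/2)*(-27) = -201825/2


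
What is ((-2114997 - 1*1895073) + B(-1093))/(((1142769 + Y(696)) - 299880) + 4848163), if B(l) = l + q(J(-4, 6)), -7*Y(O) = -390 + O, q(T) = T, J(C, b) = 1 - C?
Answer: -14039053/19918529 ≈ -0.70482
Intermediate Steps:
Y(O) = 390/7 - O/7 (Y(O) = -(-390 + O)/7 = 390/7 - O/7)
B(l) = 5 + l (B(l) = l + (1 - 1*(-4)) = l + (1 + 4) = l + 5 = 5 + l)
((-2114997 - 1*1895073) + B(-1093))/(((1142769 + Y(696)) - 299880) + 4848163) = ((-2114997 - 1*1895073) + (5 - 1093))/(((1142769 + (390/7 - 1/7*696)) - 299880) + 4848163) = ((-2114997 - 1895073) - 1088)/(((1142769 + (390/7 - 696/7)) - 299880) + 4848163) = (-4010070 - 1088)/(((1142769 - 306/7) - 299880) + 4848163) = -4011158/((7999077/7 - 299880) + 4848163) = -4011158/(5899917/7 + 4848163) = -4011158/39837058/7 = -4011158*7/39837058 = -14039053/19918529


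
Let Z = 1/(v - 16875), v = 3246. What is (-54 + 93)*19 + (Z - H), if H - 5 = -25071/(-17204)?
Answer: 15657331883/21315756 ≈ 734.54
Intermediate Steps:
H = 111091/17204 (H = 5 - 25071/(-17204) = 5 - 25071*(-1/17204) = 5 + 25071/17204 = 111091/17204 ≈ 6.4573)
Z = -1/13629 (Z = 1/(3246 - 16875) = 1/(-13629) = -1/13629 ≈ -7.3373e-5)
(-54 + 93)*19 + (Z - H) = (-54 + 93)*19 + (-1/13629 - 1*111091/17204) = 39*19 + (-1/13629 - 111091/17204) = 741 - 137643313/21315756 = 15657331883/21315756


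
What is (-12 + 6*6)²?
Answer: 576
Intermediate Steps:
(-12 + 6*6)² = (-12 + 36)² = 24² = 576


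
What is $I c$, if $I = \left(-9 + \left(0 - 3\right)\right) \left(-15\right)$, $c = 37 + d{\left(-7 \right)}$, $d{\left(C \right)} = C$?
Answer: $5400$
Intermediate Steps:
$c = 30$ ($c = 37 - 7 = 30$)
$I = 180$ ($I = \left(-9 - 3\right) \left(-15\right) = \left(-12\right) \left(-15\right) = 180$)
$I c = 180 \cdot 30 = 5400$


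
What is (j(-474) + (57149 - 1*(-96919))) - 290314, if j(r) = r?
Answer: -136720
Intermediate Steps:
(j(-474) + (57149 - 1*(-96919))) - 290314 = (-474 + (57149 - 1*(-96919))) - 290314 = (-474 + (57149 + 96919)) - 290314 = (-474 + 154068) - 290314 = 153594 - 290314 = -136720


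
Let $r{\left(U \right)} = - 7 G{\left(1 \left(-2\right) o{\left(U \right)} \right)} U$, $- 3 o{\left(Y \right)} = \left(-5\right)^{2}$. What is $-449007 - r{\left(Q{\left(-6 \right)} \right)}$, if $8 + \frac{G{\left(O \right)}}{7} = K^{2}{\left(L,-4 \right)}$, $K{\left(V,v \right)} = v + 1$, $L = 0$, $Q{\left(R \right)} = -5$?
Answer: $-449252$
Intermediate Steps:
$o{\left(Y \right)} = - \frac{25}{3}$ ($o{\left(Y \right)} = - \frac{\left(-5\right)^{2}}{3} = \left(- \frac{1}{3}\right) 25 = - \frac{25}{3}$)
$K{\left(V,v \right)} = 1 + v$
$G{\left(O \right)} = 7$ ($G{\left(O \right)} = -56 + 7 \left(1 - 4\right)^{2} = -56 + 7 \left(-3\right)^{2} = -56 + 7 \cdot 9 = -56 + 63 = 7$)
$r{\left(U \right)} = - 49 U$ ($r{\left(U \right)} = \left(-7\right) 7 U = - 49 U$)
$-449007 - r{\left(Q{\left(-6 \right)} \right)} = -449007 - \left(-49\right) \left(-5\right) = -449007 - 245 = -449252$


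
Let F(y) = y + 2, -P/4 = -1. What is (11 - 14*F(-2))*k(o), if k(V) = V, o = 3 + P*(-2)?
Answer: -55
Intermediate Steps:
P = 4 (P = -4*(-1) = 4)
o = -5 (o = 3 + 4*(-2) = 3 - 8 = -5)
F(y) = 2 + y
(11 - 14*F(-2))*k(o) = (11 - 14*(2 - 2))*(-5) = (11 - 14*0)*(-5) = (11 + 0)*(-5) = 11*(-5) = -55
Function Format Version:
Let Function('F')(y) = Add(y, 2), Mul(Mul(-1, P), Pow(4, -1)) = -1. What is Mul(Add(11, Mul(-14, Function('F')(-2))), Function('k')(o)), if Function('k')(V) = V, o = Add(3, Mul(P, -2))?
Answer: -55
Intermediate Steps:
P = 4 (P = Mul(-4, -1) = 4)
o = -5 (o = Add(3, Mul(4, -2)) = Add(3, -8) = -5)
Function('F')(y) = Add(2, y)
Mul(Add(11, Mul(-14, Function('F')(-2))), Function('k')(o)) = Mul(Add(11, Mul(-14, Add(2, -2))), -5) = Mul(Add(11, Mul(-14, 0)), -5) = Mul(Add(11, 0), -5) = Mul(11, -5) = -55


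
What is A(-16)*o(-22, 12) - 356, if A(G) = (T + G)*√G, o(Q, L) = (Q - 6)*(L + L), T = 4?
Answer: -356 + 32256*I ≈ -356.0 + 32256.0*I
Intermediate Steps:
o(Q, L) = 2*L*(-6 + Q) (o(Q, L) = (-6 + Q)*(2*L) = 2*L*(-6 + Q))
A(G) = √G*(4 + G) (A(G) = (4 + G)*√G = √G*(4 + G))
A(-16)*o(-22, 12) - 356 = (√(-16)*(4 - 16))*(2*12*(-6 - 22)) - 356 = ((4*I)*(-12))*(2*12*(-28)) - 356 = -48*I*(-672) - 356 = 32256*I - 356 = -356 + 32256*I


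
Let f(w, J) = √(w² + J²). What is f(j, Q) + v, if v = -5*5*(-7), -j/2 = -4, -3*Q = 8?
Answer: 175 + 8*√10/3 ≈ 183.43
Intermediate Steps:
Q = -8/3 (Q = -⅓*8 = -8/3 ≈ -2.6667)
j = 8 (j = -2*(-4) = 8)
v = 175 (v = -25*(-7) = 175)
f(w, J) = √(J² + w²)
f(j, Q) + v = √((-8/3)² + 8²) + 175 = √(64/9 + 64) + 175 = √(640/9) + 175 = 8*√10/3 + 175 = 175 + 8*√10/3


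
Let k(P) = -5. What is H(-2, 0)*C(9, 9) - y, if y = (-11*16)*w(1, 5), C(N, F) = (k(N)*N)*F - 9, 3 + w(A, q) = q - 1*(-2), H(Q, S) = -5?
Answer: 2774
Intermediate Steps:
w(A, q) = -1 + q (w(A, q) = -3 + (q - 1*(-2)) = -3 + (q + 2) = -3 + (2 + q) = -1 + q)
C(N, F) = -9 - 5*F*N (C(N, F) = (-5*N)*F - 9 = -5*F*N - 9 = -9 - 5*F*N)
y = -704 (y = (-11*16)*(-1 + 5) = -176*4 = -704)
H(-2, 0)*C(9, 9) - y = -5*(-9 - 5*9*9) - 1*(-704) = -5*(-9 - 405) + 704 = -5*(-414) + 704 = 2070 + 704 = 2774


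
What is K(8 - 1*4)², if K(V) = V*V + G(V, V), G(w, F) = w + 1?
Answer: 441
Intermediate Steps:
G(w, F) = 1 + w
K(V) = 1 + V + V² (K(V) = V*V + (1 + V) = V² + (1 + V) = 1 + V + V²)
K(8 - 1*4)² = (1 + (8 - 1*4) + (8 - 1*4)²)² = (1 + (8 - 4) + (8 - 4)²)² = (1 + 4 + 4²)² = (1 + 4 + 16)² = 21² = 441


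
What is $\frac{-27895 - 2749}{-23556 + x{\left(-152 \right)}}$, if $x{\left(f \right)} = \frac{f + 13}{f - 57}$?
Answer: $\frac{6404596}{4923065} \approx 1.3009$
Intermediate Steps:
$x{\left(f \right)} = \frac{13 + f}{-57 + f}$
$\frac{-27895 - 2749}{-23556 + x{\left(-152 \right)}} = \frac{-27895 - 2749}{-23556 + \frac{13 - 152}{-57 - 152}} = - \frac{30644}{-23556 + \frac{1}{-209} \left(-139\right)} = - \frac{30644}{-23556 - - \frac{139}{209}} = - \frac{30644}{-23556 + \frac{139}{209}} = - \frac{30644}{- \frac{4923065}{209}} = \left(-30644\right) \left(- \frac{209}{4923065}\right) = \frac{6404596}{4923065}$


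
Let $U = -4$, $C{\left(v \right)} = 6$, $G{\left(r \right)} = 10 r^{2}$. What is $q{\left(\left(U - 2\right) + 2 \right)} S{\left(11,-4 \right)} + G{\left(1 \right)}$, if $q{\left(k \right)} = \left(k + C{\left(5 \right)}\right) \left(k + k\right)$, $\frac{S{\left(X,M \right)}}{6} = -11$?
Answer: $1066$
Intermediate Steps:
$S{\left(X,M \right)} = -66$ ($S{\left(X,M \right)} = 6 \left(-11\right) = -66$)
$q{\left(k \right)} = 2 k \left(6 + k\right)$ ($q{\left(k \right)} = \left(k + 6\right) \left(k + k\right) = \left(6 + k\right) 2 k = 2 k \left(6 + k\right)$)
$q{\left(\left(U - 2\right) + 2 \right)} S{\left(11,-4 \right)} + G{\left(1 \right)} = 2 \left(\left(-4 - 2\right) + 2\right) \left(6 + \left(\left(-4 - 2\right) + 2\right)\right) \left(-66\right) + 10 \cdot 1^{2} = 2 \left(-6 + 2\right) \left(6 + \left(-6 + 2\right)\right) \left(-66\right) + 10 \cdot 1 = 2 \left(-4\right) \left(6 - 4\right) \left(-66\right) + 10 = 2 \left(-4\right) 2 \left(-66\right) + 10 = \left(-16\right) \left(-66\right) + 10 = 1056 + 10 = 1066$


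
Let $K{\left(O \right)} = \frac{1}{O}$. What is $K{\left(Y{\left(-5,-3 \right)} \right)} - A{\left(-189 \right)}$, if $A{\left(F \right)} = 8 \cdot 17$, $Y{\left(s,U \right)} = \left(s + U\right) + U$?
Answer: $- \frac{1497}{11} \approx -136.09$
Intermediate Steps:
$Y{\left(s,U \right)} = s + 2 U$ ($Y{\left(s,U \right)} = \left(U + s\right) + U = s + 2 U$)
$A{\left(F \right)} = 136$
$K{\left(Y{\left(-5,-3 \right)} \right)} - A{\left(-189 \right)} = \frac{1}{-5 + 2 \left(-3\right)} - 136 = \frac{1}{-5 - 6} - 136 = \frac{1}{-11} - 136 = - \frac{1}{11} - 136 = - \frac{1497}{11}$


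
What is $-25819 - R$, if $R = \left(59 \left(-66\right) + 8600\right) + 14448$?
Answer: $-44973$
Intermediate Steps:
$R = 19154$ ($R = \left(-3894 + 8600\right) + 14448 = 4706 + 14448 = 19154$)
$-25819 - R = -25819 - 19154 = -44973$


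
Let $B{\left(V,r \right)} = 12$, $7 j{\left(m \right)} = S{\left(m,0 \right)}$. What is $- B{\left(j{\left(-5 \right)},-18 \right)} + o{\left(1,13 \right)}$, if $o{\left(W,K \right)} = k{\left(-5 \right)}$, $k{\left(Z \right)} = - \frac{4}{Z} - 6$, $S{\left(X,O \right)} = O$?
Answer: $- \frac{86}{5} \approx -17.2$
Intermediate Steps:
$k{\left(Z \right)} = -6 - \frac{4}{Z}$ ($k{\left(Z \right)} = - \frac{4}{Z} - 6 = -6 - \frac{4}{Z}$)
$o{\left(W,K \right)} = - \frac{26}{5}$ ($o{\left(W,K \right)} = -6 - \frac{4}{-5} = -6 - - \frac{4}{5} = -6 + \frac{4}{5} = - \frac{26}{5}$)
$j{\left(m \right)} = 0$ ($j{\left(m \right)} = \frac{1}{7} \cdot 0 = 0$)
$- B{\left(j{\left(-5 \right)},-18 \right)} + o{\left(1,13 \right)} = \left(-1\right) 12 - \frac{26}{5} = -12 - \frac{26}{5} = - \frac{86}{5}$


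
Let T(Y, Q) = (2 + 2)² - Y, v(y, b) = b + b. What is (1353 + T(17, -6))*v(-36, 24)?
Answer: 64896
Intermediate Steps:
v(y, b) = 2*b
T(Y, Q) = 16 - Y (T(Y, Q) = 4² - Y = 16 - Y)
(1353 + T(17, -6))*v(-36, 24) = (1353 + (16 - 1*17))*(2*24) = (1353 + (16 - 17))*48 = (1353 - 1)*48 = 1352*48 = 64896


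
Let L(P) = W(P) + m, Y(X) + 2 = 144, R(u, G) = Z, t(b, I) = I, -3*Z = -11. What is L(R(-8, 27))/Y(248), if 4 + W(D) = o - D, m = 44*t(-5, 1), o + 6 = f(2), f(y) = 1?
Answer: 47/213 ≈ 0.22066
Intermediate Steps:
Z = 11/3 (Z = -1/3*(-11) = 11/3 ≈ 3.6667)
R(u, G) = 11/3
o = -5 (o = -6 + 1 = -5)
Y(X) = 142 (Y(X) = -2 + 144 = 142)
m = 44 (m = 44*1 = 44)
W(D) = -9 - D (W(D) = -4 + (-5 - D) = -9 - D)
L(P) = 35 - P (L(P) = (-9 - P) + 44 = 35 - P)
L(R(-8, 27))/Y(248) = (35 - 1*11/3)/142 = (35 - 11/3)*(1/142) = (94/3)*(1/142) = 47/213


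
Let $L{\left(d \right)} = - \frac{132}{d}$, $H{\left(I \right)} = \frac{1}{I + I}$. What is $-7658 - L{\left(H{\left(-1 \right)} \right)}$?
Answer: $-7922$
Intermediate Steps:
$H{\left(I \right)} = \frac{1}{2 I}$
$-7658 - L{\left(H{\left(-1 \right)} \right)} = -7658 - - \frac{132}{\frac{1}{2} \frac{1}{-1}} = -7658 - - \frac{132}{\frac{1}{2} \left(-1\right)} = -7658 - - \frac{132}{- \frac{1}{2}} = -7658 - \left(-132\right) \left(-2\right) = -7658 - 264 = -7922$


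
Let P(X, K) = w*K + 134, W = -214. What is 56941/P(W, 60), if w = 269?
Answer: 56941/16274 ≈ 3.4989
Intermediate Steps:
P(X, K) = 134 + 269*K (P(X, K) = 269*K + 134 = 134 + 269*K)
56941/P(W, 60) = 56941/(134 + 269*60) = 56941/(134 + 16140) = 56941/16274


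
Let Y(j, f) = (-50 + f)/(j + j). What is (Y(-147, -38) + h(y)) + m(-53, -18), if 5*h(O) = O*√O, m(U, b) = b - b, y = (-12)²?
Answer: 254236/735 ≈ 345.90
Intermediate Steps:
Y(j, f) = (-50 + f)/(2*j) (Y(j, f) = (-50 + f)/((2*j)) = (-50 + f)*(1/(2*j)) = (-50 + f)/(2*j))
y = 144
m(U, b) = 0
h(O) = O^(3/2)/5 (h(O) = (O*√O)/5 = O^(3/2)/5)
(Y(-147, -38) + h(y)) + m(-53, -18) = ((½)*(-50 - 38)/(-147) + 144^(3/2)/5) + 0 = ((½)*(-1/147)*(-88) + (⅕)*1728) + 0 = (44/147 + 1728/5) + 0 = 254236/735 + 0 = 254236/735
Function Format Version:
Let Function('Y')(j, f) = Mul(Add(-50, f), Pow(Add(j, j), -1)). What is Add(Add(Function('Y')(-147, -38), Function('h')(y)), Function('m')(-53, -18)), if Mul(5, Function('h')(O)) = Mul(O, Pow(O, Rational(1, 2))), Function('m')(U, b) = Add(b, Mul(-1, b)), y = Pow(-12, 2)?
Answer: Rational(254236, 735) ≈ 345.90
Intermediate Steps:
Function('Y')(j, f) = Mul(Rational(1, 2), Pow(j, -1), Add(-50, f)) (Function('Y')(j, f) = Mul(Add(-50, f), Pow(Mul(2, j), -1)) = Mul(Add(-50, f), Mul(Rational(1, 2), Pow(j, -1))) = Mul(Rational(1, 2), Pow(j, -1), Add(-50, f)))
y = 144
Function('m')(U, b) = 0
Function('h')(O) = Mul(Rational(1, 5), Pow(O, Rational(3, 2))) (Function('h')(O) = Mul(Rational(1, 5), Mul(O, Pow(O, Rational(1, 2)))) = Mul(Rational(1, 5), Pow(O, Rational(3, 2))))
Add(Add(Function('Y')(-147, -38), Function('h')(y)), Function('m')(-53, -18)) = Add(Add(Mul(Rational(1, 2), Pow(-147, -1), Add(-50, -38)), Mul(Rational(1, 5), Pow(144, Rational(3, 2)))), 0) = Add(Add(Mul(Rational(1, 2), Rational(-1, 147), -88), Mul(Rational(1, 5), 1728)), 0) = Add(Add(Rational(44, 147), Rational(1728, 5)), 0) = Add(Rational(254236, 735), 0) = Rational(254236, 735)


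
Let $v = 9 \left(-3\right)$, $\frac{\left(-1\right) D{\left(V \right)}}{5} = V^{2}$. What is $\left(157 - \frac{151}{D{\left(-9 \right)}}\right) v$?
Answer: $- \frac{63736}{15} \approx -4249.1$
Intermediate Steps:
$D{\left(V \right)} = - 5 V^{2}$
$v = -27$
$\left(157 - \frac{151}{D{\left(-9 \right)}}\right) v = \left(157 - \frac{151}{\left(-5\right) \left(-9\right)^{2}}\right) \left(-27\right) = \left(157 - \frac{151}{\left(-5\right) 81}\right) \left(-27\right) = \left(157 - \frac{151}{-405}\right) \left(-27\right) = \left(157 - - \frac{151}{405}\right) \left(-27\right) = \left(157 + \frac{151}{405}\right) \left(-27\right) = \frac{63736}{405} \left(-27\right) = - \frac{63736}{15}$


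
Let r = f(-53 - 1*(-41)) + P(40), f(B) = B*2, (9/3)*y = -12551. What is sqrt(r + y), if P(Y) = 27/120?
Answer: I*sqrt(15146790)/60 ≈ 64.865*I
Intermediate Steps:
y = -12551/3 (y = (1/3)*(-12551) = -12551/3 ≈ -4183.7)
f(B) = 2*B
P(Y) = 9/40 (P(Y) = 27*(1/120) = 9/40)
r = -951/40 (r = 2*(-53 - 1*(-41)) + 9/40 = 2*(-53 + 41) + 9/40 = 2*(-12) + 9/40 = -24 + 9/40 = -951/40 ≈ -23.775)
sqrt(r + y) = sqrt(-951/40 - 12551/3) = sqrt(-504893/120) = I*sqrt(15146790)/60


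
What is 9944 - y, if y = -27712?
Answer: 37656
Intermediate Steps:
9944 - y = 9944 - 1*(-27712) = 9944 + 27712 = 37656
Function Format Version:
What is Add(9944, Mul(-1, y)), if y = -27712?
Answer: 37656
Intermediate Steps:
Add(9944, Mul(-1, y)) = Add(9944, Mul(-1, -27712)) = Add(9944, 27712) = 37656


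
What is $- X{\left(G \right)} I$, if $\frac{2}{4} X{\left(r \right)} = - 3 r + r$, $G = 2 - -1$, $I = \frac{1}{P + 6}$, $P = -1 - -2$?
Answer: $\frac{12}{7} \approx 1.7143$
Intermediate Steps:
$P = 1$ ($P = -1 + 2 = 1$)
$I = \frac{1}{7}$ ($I = \frac{1}{1 + 6} = \frac{1}{7} \approx 0.14286$)
$G = 3$ ($G = 2 + 1 = 3$)
$X{\left(r \right)} = - 4 r$ ($X{\left(r \right)} = 2 \left(- 3 r + r\right) = 2 \left(- 2 r\right) = - 4 r$)
$- X{\left(G \right)} I = - \left(-4\right) 3 \cdot \frac{1}{7} = \left(-1\right) \left(-12\right) \frac{1}{7} = 12 \cdot \frac{1}{7} = \frac{12}{7}$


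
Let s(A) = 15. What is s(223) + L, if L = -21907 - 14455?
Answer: -36347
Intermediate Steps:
L = -36362
s(223) + L = 15 - 36362 = -36347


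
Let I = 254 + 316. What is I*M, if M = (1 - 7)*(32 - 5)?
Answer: -92340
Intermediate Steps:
M = -162 (M = -6*27 = -162)
I = 570
I*M = 570*(-162) = -92340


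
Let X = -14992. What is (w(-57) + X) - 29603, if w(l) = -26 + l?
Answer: -44678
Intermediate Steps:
(w(-57) + X) - 29603 = ((-26 - 57) - 14992) - 29603 = (-83 - 14992) - 29603 = -15075 - 29603 = -44678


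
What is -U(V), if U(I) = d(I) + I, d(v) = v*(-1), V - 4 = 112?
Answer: 0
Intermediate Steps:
V = 116 (V = 4 + 112 = 116)
d(v) = -v
U(I) = 0 (U(I) = -I + I = 0)
-U(V) = -1*0 = 0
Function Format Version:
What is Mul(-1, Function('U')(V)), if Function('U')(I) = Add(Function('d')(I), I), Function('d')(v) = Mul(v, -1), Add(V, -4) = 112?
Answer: 0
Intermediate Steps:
V = 116 (V = Add(4, 112) = 116)
Function('d')(v) = Mul(-1, v)
Function('U')(I) = 0 (Function('U')(I) = Add(Mul(-1, I), I) = 0)
Mul(-1, Function('U')(V)) = Mul(-1, 0) = 0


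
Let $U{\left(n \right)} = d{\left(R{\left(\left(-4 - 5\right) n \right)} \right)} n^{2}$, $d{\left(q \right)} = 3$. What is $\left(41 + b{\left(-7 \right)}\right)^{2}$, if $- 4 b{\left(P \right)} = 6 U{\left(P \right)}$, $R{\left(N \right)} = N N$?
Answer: $\frac{128881}{4} \approx 32220.0$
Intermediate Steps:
$R{\left(N \right)} = N^{2}$
$U{\left(n \right)} = 3 n^{2}$
$b{\left(P \right)} = - \frac{9 P^{2}}{2}$ ($b{\left(P \right)} = - \frac{6 \cdot 3 P^{2}}{4} = - \frac{18 P^{2}}{4} = - \frac{9 P^{2}}{2}$)
$\left(41 + b{\left(-7 \right)}\right)^{2} = \left(41 - \frac{9 \left(-7\right)^{2}}{2}\right)^{2} = \left(41 - \frac{441}{2}\right)^{2} = \left(- \frac{359}{2}\right)^{2} = \frac{128881}{4}$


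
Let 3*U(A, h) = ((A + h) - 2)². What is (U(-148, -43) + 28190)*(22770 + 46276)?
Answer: 8411114674/3 ≈ 2.8037e+9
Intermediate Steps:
U(A, h) = (-2 + A + h)²/3 (U(A, h) = ((A + h) - 2)²/3 = (-2 + A + h)²/3)
(U(-148, -43) + 28190)*(22770 + 46276) = ((-2 - 148 - 43)²/3 + 28190)*(22770 + 46276) = ((⅓)*(-193)² + 28190)*69046 = ((⅓)*37249 + 28190)*69046 = (37249/3 + 28190)*69046 = (121819/3)*69046 = 8411114674/3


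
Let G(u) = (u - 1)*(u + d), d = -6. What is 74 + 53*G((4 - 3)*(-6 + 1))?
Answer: 3572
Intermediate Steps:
G(u) = (-1 + u)*(-6 + u) (G(u) = (u - 1)*(u - 6) = (-1 + u)*(-6 + u))
74 + 53*G((4 - 3)*(-6 + 1)) = 74 + 53*(6 + ((4 - 3)*(-6 + 1))² - 7*(4 - 3)*(-6 + 1)) = 74 + 53*(6 + (1*(-5))² - 7*(-5)) = 74 + 53*(6 + (-5)² - 7*(-5)) = 74 + 53*(6 + 25 + 35) = 74 + 53*66 = 74 + 3498 = 3572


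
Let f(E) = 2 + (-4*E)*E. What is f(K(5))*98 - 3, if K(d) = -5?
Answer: -9607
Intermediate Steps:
f(E) = 2 - 4*E²
f(K(5))*98 - 3 = (2 - 4*(-5)²)*98 - 3 = (2 - 4*25)*98 - 3 = (2 - 100)*98 - 3 = -98*98 - 3 = -9604 - 3 = -9607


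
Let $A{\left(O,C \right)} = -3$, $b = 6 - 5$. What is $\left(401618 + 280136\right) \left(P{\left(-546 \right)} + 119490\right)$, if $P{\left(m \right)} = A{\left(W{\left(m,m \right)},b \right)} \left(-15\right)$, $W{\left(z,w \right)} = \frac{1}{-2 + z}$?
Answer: $81493464390$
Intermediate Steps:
$b = 1$ ($b = 6 - 5 = 1$)
$P{\left(m \right)} = 45$ ($P{\left(m \right)} = \left(-3\right) \left(-15\right) = 45$)
$\left(401618 + 280136\right) \left(P{\left(-546 \right)} + 119490\right) = \left(401618 + 280136\right) \left(45 + 119490\right) = 681754 \cdot 119535 = 81493464390$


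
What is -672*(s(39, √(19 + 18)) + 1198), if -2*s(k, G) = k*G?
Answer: -805056 + 13104*√37 ≈ -7.2535e+5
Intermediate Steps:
s(k, G) = -G*k/2 (s(k, G) = -k*G/2 = -G*k/2)
-672*(s(39, √(19 + 18)) + 1198) = -672*(-½*√(19 + 18)*39 + 1198) = -672*(-½*√37*39 + 1198) = -672*(-39*√37/2 + 1198) = -672*(1198 - 39*√37/2) = -805056 + 13104*√37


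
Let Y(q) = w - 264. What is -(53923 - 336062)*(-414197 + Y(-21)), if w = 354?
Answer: -116835734873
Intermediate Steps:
Y(q) = 90 (Y(q) = 354 - 264 = 90)
-(53923 - 336062)*(-414197 + Y(-21)) = -(53923 - 336062)*(-414197 + 90) = -(-282139)*(-414107) = -1*116835734873 = -116835734873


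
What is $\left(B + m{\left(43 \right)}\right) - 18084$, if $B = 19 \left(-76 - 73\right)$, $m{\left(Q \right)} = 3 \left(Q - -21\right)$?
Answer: $-20723$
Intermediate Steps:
$m{\left(Q \right)} = 63 + 3 Q$ ($m{\left(Q \right)} = 3 \left(Q + 21\right) = 3 \left(21 + Q\right) = 63 + 3 Q$)
$B = -2831$ ($B = 19 \left(-149\right) = -2831$)
$\left(B + m{\left(43 \right)}\right) - 18084 = \left(-2831 + \left(63 + 3 \cdot 43\right)\right) - 18084 = \left(-2831 + \left(63 + 129\right)\right) - 18084 = \left(-2831 + 192\right) - 18084 = -2639 - 18084 = -20723$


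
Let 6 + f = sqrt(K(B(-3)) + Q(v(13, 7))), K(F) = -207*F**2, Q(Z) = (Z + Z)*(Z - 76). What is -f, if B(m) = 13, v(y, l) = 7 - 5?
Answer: 6 - I*sqrt(35279) ≈ 6.0 - 187.83*I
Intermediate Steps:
v(y, l) = 2
Q(Z) = 2*Z*(-76 + Z) (Q(Z) = (2*Z)*(-76 + Z) = 2*Z*(-76 + Z))
f = -6 + I*sqrt(35279) (f = -6 + sqrt(-207*13**2 + 2*2*(-76 + 2)) = -6 + sqrt(-207*169 + 2*2*(-74)) = -6 + sqrt(-34983 - 296) = -6 + sqrt(-35279) = -6 + I*sqrt(35279) ≈ -6.0 + 187.83*I)
-f = -(-6 + I*sqrt(35279)) = 6 - I*sqrt(35279)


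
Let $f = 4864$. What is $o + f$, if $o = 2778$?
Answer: $7642$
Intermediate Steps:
$o + f = 2778 + 4864 = 7642$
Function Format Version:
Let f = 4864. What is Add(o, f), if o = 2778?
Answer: 7642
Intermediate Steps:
Add(o, f) = Add(2778, 4864) = 7642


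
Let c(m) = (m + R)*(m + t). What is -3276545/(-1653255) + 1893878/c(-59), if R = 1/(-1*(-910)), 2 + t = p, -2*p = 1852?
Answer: 28789477288727/834359112333 ≈ 34.505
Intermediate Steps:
p = -926 (p = -½*1852 = -926)
t = -928 (t = -2 - 926 = -928)
R = 1/910 ≈ 0.0010989
c(m) = (-928 + m)*(1/910 + m) (c(m) = (m + 1/910)*(m - 928) = (1/910 + m)*(-928 + m) = (-928 + m)*(1/910 + m))
-3276545/(-1653255) + 1893878/c(-59) = -3276545/(-1653255) + 1893878/(-464/455 + (-59)² - 844479/910*(-59)) = -3276545*(-1/1653255) + 1893878/(-464/455 + 3481 + 49824261/910) = 655309/330651 + 1893878/(7570149/130) = 655309/330651 + 1893878*(130/7570149) = 655309/330651 + 246204140/7570149 = 28789477288727/834359112333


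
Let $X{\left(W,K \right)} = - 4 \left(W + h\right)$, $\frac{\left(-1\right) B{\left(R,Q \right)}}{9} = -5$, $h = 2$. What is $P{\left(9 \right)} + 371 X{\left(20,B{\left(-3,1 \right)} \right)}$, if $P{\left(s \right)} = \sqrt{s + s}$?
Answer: $-32648 + 3 \sqrt{2} \approx -32644.0$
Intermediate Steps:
$P{\left(s \right)} = \sqrt{2} \sqrt{s}$ ($P{\left(s \right)} = \sqrt{2 s} = \sqrt{2} \sqrt{s}$)
$B{\left(R,Q \right)} = 45$ ($B{\left(R,Q \right)} = \left(-9\right) \left(-5\right) = 45$)
$X{\left(W,K \right)} = -8 - 4 W$ ($X{\left(W,K \right)} = - 4 \left(W + 2\right) = - 4 \left(2 + W\right) = -8 - 4 W$)
$P{\left(9 \right)} + 371 X{\left(20,B{\left(-3,1 \right)} \right)} = \sqrt{2} \sqrt{9} + 371 \left(-8 - 80\right) = \sqrt{2} \cdot 3 + 371 \left(-8 - 80\right) = 3 \sqrt{2} + 371 \left(-88\right) = 3 \sqrt{2} - 32648 = -32648 + 3 \sqrt{2}$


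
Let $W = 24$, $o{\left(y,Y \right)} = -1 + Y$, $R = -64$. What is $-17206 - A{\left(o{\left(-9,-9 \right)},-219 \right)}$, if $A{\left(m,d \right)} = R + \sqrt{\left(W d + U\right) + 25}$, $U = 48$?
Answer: $-17142 - i \sqrt{5183} \approx -17142.0 - 71.993 i$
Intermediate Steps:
$A{\left(m,d \right)} = -64 + \sqrt{73 + 24 d}$ ($A{\left(m,d \right)} = -64 + \sqrt{\left(24 d + 48\right) + 25} = -64 + \sqrt{\left(48 + 24 d\right) + 25} = -64 + \sqrt{73 + 24 d}$)
$-17206 - A{\left(o{\left(-9,-9 \right)},-219 \right)} = -17206 - \left(-64 + \sqrt{73 + 24 \left(-219\right)}\right) = -17206 - \left(-64 + \sqrt{73 - 5256}\right) = -17206 - \left(-64 + \sqrt{-5183}\right) = -17206 - \left(-64 + i \sqrt{5183}\right) = -17206 + \left(64 - i \sqrt{5183}\right) = -17142 - i \sqrt{5183}$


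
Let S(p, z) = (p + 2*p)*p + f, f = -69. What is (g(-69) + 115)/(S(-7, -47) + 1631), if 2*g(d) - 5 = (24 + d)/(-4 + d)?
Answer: 8600/124757 ≈ 0.068934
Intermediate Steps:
g(d) = 5/2 + (24 + d)/(2*(-4 + d)) (g(d) = 5/2 + ((24 + d)/(-4 + d))/2 = 5/2 + (24 + d)/(2*(-4 + d)))
S(p, z) = -69 + 3*p² (S(p, z) = (p + 2*p)*p - 69 = (3*p)*p - 69 = 3*p² - 69 = -69 + 3*p²)
(g(-69) + 115)/(S(-7, -47) + 1631) = ((2 + 3*(-69))/(-4 - 69) + 115)/((-69 + 3*(-7)²) + 1631) = ((2 - 207)/(-73) + 115)/((-69 + 3*49) + 1631) = (-1/73*(-205) + 115)/((-69 + 147) + 1631) = (205/73 + 115)/(78 + 1631) = (8600/73)/1709 = (8600/73)*(1/1709) = 8600/124757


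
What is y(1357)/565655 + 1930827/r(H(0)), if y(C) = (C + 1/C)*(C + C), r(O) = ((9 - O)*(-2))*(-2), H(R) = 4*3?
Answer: -72809183459/452524 ≈ -1.6090e+5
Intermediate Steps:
H(R) = 12
r(O) = 36 - 4*O (r(O) = (-18 + 2*O)*(-2) = 36 - 4*O)
y(C) = 2*C*(C + 1/C) (y(C) = (C + 1/C)*(2*C) = 2*C*(C + 1/C))
y(1357)/565655 + 1930827/r(H(0)) = (2 + 2*1357**2)/565655 + 1930827/(36 - 4*12) = (2 + 2*1841449)*(1/565655) + 1930827/(36 - 48) = (2 + 3682898)*(1/565655) + 1930827/(-12) = 3682900*(1/565655) + 1930827*(-1/12) = 736580/113131 - 643609/4 = -72809183459/452524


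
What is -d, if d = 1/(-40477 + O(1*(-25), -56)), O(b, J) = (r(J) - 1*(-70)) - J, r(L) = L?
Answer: 1/40407 ≈ 2.4748e-5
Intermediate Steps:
O(b, J) = 70 (O(b, J) = (J - 1*(-70)) - J = (J + 70) - J = (70 + J) - J = 70)
d = -1/40407 (d = 1/(-40477 + 70) = 1/(-40407) = -1/40407 ≈ -2.4748e-5)
-d = -1*(-1/40407) = 1/40407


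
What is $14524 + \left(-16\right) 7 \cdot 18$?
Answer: $12508$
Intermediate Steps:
$14524 + \left(-16\right) 7 \cdot 18 = 14524 - 2016 = 12508$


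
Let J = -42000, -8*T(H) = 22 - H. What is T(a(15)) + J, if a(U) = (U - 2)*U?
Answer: -335827/8 ≈ -41978.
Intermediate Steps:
a(U) = U*(-2 + U) (a(U) = (-2 + U)*U = U*(-2 + U))
T(H) = -11/4 + H/8 (T(H) = -(22 - H)/8 = -11/4 + H/8)
T(a(15)) + J = (-11/4 + (15*(-2 + 15))/8) - 42000 = (-11/4 + (15*13)/8) - 42000 = (-11/4 + (⅛)*195) - 42000 = (-11/4 + 195/8) - 42000 = 173/8 - 42000 = -335827/8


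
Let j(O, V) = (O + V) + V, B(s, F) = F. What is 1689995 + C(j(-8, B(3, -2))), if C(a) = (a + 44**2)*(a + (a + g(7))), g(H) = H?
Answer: 1657287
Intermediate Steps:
j(O, V) = O + 2*V
C(a) = (7 + 2*a)*(1936 + a) (C(a) = (a + 44**2)*(a + (a + 7)) = (a + 1936)*(a + (7 + a)) = (1936 + a)*(7 + 2*a) = (7 + 2*a)*(1936 + a))
1689995 + C(j(-8, B(3, -2))) = 1689995 + (13552 + 2*(-8 + 2*(-2))**2 + 3879*(-8 + 2*(-2))) = 1689995 + (13552 + 2*(-8 - 4)**2 + 3879*(-8 - 4)) = 1689995 + (13552 + 2*(-12)**2 + 3879*(-12)) = 1689995 + (13552 + 2*144 - 46548) = 1689995 + (13552 + 288 - 46548) = 1689995 - 32708 = 1657287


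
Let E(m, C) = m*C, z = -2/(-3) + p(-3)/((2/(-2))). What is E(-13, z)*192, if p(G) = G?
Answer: -9152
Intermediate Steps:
z = 11/3 (z = -2/(-3) - 3/(2/(-2)) = -2*(-⅓) - 3/(2*(-½)) = ⅔ - 3/(-1) = ⅔ - 3*(-1) = ⅔ + 3 = 11/3 ≈ 3.6667)
E(m, C) = C*m
E(-13, z)*192 = ((11/3)*(-13))*192 = -143/3*192 = -9152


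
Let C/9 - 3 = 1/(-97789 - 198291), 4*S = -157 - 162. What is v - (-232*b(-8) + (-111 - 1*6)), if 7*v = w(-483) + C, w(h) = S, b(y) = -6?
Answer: -2658132229/2072560 ≈ -1282.5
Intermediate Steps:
S = -319/4 (S = (-157 - 162)/4 = (1/4)*(-319) = -319/4 ≈ -79.750)
C = 7994151/296080 (C = 27 + 9/(-97789 - 198291) = 27 + 9/(-296080) = 27 + 9*(-1/296080) = 27 - 9/296080 = 7994151/296080 ≈ 27.000)
w(h) = -319/4
v = -15618229/2072560 (v = (-319/4 + 7994151/296080)/7 = (1/7)*(-15618229/296080) = -15618229/2072560 ≈ -7.5357)
v - (-232*b(-8) + (-111 - 1*6)) = -15618229/2072560 - (-232*(-6) + (-111 - 1*6)) = -15618229/2072560 - (1392 + (-111 - 6)) = -15618229/2072560 - (1392 - 117) = -15618229/2072560 - 1*1275 = -15618229/2072560 - 1275 = -2658132229/2072560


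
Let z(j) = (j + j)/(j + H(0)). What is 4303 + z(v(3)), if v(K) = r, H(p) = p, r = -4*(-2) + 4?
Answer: 4305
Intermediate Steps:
r = 12 (r = 8 + 4 = 12)
v(K) = 12
z(j) = 2 (z(j) = (j + j)/(j + 0) = (2*j)/j = 2)
4303 + z(v(3)) = 4303 + 2 = 4305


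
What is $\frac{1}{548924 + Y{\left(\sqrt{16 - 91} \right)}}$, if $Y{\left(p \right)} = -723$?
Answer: $\frac{1}{548201} \approx 1.8241 \cdot 10^{-6}$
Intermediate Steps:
$\frac{1}{548924 + Y{\left(\sqrt{16 - 91} \right)}} = \frac{1}{548924 - 723} = \frac{1}{548201}$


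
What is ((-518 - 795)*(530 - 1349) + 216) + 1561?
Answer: 1077124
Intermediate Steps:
((-518 - 795)*(530 - 1349) + 216) + 1561 = (-1313*(-819) + 216) + 1561 = (1075347 + 216) + 1561 = 1075563 + 1561 = 1077124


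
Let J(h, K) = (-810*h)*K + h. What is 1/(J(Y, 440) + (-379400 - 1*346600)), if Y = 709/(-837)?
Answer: -837/354975109 ≈ -2.3579e-6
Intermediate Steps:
Y = -709/837 (Y = 709*(-1/837) = -709/837 ≈ -0.84707)
J(h, K) = h - 810*K*h (J(h, K) = -810*K*h + h = h - 810*K*h)
1/(J(Y, 440) + (-379400 - 1*346600)) = 1/(-709*(1 - 810*440)/837 + (-379400 - 1*346600)) = 1/(-709*(1 - 356400)/837 + (-379400 - 346600)) = 1/(-709/837*(-356399) - 726000) = 1/(252686891/837 - 726000) = 1/(-354975109/837) = -837/354975109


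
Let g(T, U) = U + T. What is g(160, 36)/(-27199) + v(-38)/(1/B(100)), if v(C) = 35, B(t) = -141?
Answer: -134227261/27199 ≈ -4935.0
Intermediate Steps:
g(T, U) = T + U
g(160, 36)/(-27199) + v(-38)/(1/B(100)) = (160 + 36)/(-27199) + 35/(1/(-141)) = 196*(-1/27199) + 35/(-1/141) = -196/27199 + 35*(-141) = -196/27199 - 4935 = -134227261/27199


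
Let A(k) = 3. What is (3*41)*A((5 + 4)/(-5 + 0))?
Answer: 369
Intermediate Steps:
(3*41)*A((5 + 4)/(-5 + 0)) = (3*41)*3 = 123*3 = 369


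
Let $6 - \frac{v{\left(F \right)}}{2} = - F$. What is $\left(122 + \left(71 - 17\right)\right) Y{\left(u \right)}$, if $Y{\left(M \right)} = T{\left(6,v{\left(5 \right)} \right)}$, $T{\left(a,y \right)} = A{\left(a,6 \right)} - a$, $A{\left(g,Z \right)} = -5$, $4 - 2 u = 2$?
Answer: $-1936$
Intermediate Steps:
$u = 1$ ($u = 2 - 1 = 1$)
$v{\left(F \right)} = 12 + 2 F$ ($v{\left(F \right)} = 12 - 2 \left(- F\right) = 12 + 2 F$)
$T{\left(a,y \right)} = -5 - a$
$Y{\left(M \right)} = -11$ ($Y{\left(M \right)} = -5 - 6 = -11$)
$\left(122 + \left(71 - 17\right)\right) Y{\left(u \right)} = \left(122 + \left(71 - 17\right)\right) \left(-11\right) = \left(122 + 54\right) \left(-11\right) = 176 \left(-11\right) = -1936$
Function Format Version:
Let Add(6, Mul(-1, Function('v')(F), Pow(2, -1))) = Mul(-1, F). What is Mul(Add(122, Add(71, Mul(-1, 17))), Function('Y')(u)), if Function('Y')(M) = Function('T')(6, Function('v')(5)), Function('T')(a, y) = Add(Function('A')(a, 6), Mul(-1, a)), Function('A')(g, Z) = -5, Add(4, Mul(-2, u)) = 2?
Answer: -1936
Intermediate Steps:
u = 1 (u = Add(2, Mul(Rational(-1, 2), 2)) = Add(2, -1) = 1)
Function('v')(F) = Add(12, Mul(2, F)) (Function('v')(F) = Add(12, Mul(-2, Mul(-1, F))) = Add(12, Mul(2, F)))
Function('T')(a, y) = Add(-5, Mul(-1, a))
Function('Y')(M) = -11 (Function('Y')(M) = Add(-5, Mul(-1, 6)) = Add(-5, -6) = -11)
Mul(Add(122, Add(71, Mul(-1, 17))), Function('Y')(u)) = Mul(Add(122, Add(71, Mul(-1, 17))), -11) = Mul(Add(122, Add(71, -17)), -11) = Mul(Add(122, 54), -11) = Mul(176, -11) = -1936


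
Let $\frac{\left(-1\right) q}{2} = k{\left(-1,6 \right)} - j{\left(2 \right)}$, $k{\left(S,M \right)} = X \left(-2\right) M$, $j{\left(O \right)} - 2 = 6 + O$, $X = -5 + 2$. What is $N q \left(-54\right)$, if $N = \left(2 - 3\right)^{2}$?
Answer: $2808$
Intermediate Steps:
$X = -3$
$j{\left(O \right)} = 8 + O$ ($j{\left(O \right)} = 2 + \left(6 + O\right) = 8 + O$)
$k{\left(S,M \right)} = 6 M$ ($k{\left(S,M \right)} = \left(-3\right) \left(-2\right) M = 6 M$)
$q = -52$ ($q = - 2 \left(6 \cdot 6 - \left(8 + 2\right)\right) = - 2 \left(36 - 10\right) = \left(-2\right) 26 = -52$)
$N = 1$ ($N = \left(-1\right)^{2} = 1$)
$N q \left(-54\right) = 1 \left(-52\right) \left(-54\right) = \left(-52\right) \left(-54\right) = 2808$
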